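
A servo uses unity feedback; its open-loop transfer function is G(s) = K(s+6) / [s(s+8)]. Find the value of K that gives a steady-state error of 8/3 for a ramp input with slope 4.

One free integrator in G(s): this is a type 1 system.
K_v = lim_{s→0} s·G(s) = K·6 / (8) = 0.75·K.
e_ss = 4/K_v = 8/3 ⇒ K_v = 1.5 ⇒ K = 1.5/0.75 = 2.

2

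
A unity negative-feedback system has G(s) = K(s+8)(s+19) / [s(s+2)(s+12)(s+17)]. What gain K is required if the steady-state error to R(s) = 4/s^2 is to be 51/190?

System type = 1 (one pole at s=0).
K_v = lim_{s→0} s·G(s) = K·8·19 / (2·12·17) = (19/51)·K.
e_ss = 4/K_v = 51/190 ⇒ K_v = 760/51 ⇒ K = (760/51)/(19/51) = 40.

40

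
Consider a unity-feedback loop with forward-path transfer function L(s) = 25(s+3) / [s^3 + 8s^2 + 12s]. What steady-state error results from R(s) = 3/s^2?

The denominator has no term below 12s — 1 pole at s=0, type 1.
K_v = lim_{s→0} s·L(s) = 25·3 / 12 = 6.25.
e_ss = 3/K_v = 3/6.25 = 0.48.

0.48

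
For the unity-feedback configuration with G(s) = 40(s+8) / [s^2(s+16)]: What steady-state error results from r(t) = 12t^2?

The open loop has two poles at the origin → type 2 system.
K_a = lim_{s→0} s^2·G(s) = 40·8 / (16) = 20.
r(t) = 12t^2 gives R(s) = 24/s^3.
e_ss = 24/K_a = 24/20 = 1.2.

1.2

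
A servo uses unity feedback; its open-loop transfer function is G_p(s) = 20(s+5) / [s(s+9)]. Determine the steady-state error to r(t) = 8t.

One free integrator in G_p(s): this is a type 1 system.
K_v = lim_{s→0} s·G_p(s) = 20·5 / (9) = 100/9.
e_ss = 8/K_v = 8/(100/9) = 0.72.

0.72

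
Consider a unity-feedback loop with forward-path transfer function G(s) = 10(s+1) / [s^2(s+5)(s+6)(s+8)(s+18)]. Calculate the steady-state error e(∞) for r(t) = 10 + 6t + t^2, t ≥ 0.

864

G(s) has two factors of s in the denominator, so the system is type 2. Treating each term separately:
  • 10: tracked with zero error.
  • 6t: tracked with zero error.
  • t^2: e_ss = 2/K_a with K_a=1/432 → 864.
Total e_ss = 864.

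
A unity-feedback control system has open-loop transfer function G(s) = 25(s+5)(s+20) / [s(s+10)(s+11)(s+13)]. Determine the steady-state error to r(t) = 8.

0

G(s) has one factor of s in the denominator, so the system is type 1.
K_p = ∞ for a type-1 system; e_ss to a step is zero.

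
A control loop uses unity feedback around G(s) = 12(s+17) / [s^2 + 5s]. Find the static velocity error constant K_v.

Lowest-order denominator term is 5s, so the open loop has 1 pole at the origin → type 1 system.
K_v = lim_{s→0} s·G(s) = 12·17 / 5 = 40.8.

40.8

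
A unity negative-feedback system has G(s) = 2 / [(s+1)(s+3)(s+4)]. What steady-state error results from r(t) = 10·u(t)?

G(s) has no factors of s in the denominator, so the system is type 0.
K_p = lim_{s→0} G(s) = 2 / (1·3·4) = 1/6.
e_ss = 10/(1 + K_p) = 10/(7/6) = 60/7.

60/7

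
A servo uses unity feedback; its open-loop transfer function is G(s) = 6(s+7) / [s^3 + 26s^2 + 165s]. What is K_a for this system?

Factoring s from the denominator leaves a polynomial with constant term 165, so the system is type 1.
K_a = lim_{s→0} s^2·G(s) = 0 (the extra factor of s kills the finite limit).

0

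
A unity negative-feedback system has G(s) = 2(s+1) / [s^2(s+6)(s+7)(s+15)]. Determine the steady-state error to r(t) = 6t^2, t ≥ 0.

Two free integrators in G(s): this is a type 2 system.
K_a = lim_{s→0} s^2·G(s) = 2·1 / (6·7·15) = 1/315.
r(t) = 6t^2 gives R(s) = 12/s^3.
e_ss = 12/K_a = 12/(1/315) = 3780.

3780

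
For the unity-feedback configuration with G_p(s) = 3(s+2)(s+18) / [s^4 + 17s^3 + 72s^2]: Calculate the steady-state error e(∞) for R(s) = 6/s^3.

4

Lowest-order denominator term is 72s^2, so the open loop has 2 poles at the origin → type 2 system.
K_a = lim_{s→0} s^2·G_p(s) = 3·2·18 / 72 = 1.5.
r(t) = 3t^2 gives R(s) = 6/s^3.
e_ss = 6/K_a = 6/1.5 = 4.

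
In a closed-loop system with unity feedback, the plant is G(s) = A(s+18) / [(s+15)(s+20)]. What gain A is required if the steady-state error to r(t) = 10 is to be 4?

25

No free integrators in G(s): this is a type 0 system.
K_p = lim_{s→0} G(s) = A·18 / (15·20) = 0.06·A.
e_ss = 10/(1 + K_p) = 4 ⇒ 1 + 0.06·A = 2.5 ⇒ A = 25.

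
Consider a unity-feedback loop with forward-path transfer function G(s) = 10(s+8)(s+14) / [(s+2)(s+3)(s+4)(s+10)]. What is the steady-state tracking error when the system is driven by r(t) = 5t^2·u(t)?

The open loop has no poles at the origin → type 0 system.
For a type-0 system K_a = 0, so e_ss to a parabolic input is unbounded.

infinity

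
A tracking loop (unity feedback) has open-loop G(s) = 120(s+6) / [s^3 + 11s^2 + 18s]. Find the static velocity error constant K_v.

Factoring s from the denominator leaves a polynomial with constant term 18, so the system is type 1.
K_v = lim_{s→0} s·G(s) = 120·6 / 18 = 40.

40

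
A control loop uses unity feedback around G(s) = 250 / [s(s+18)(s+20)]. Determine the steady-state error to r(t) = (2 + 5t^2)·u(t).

infinity

System type = 1 (one pole at s=0). Treating each term separately:
  • 2: tracked with zero error.
  • 5t^2: a type-1 system cannot track it, e_ss → ∞.
The unbounded component dominates.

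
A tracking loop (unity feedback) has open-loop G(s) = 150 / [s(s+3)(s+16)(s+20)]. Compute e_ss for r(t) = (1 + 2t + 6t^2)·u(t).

System type = 1 (one pole at s=0). Taking each input component in turn:
  • 1: tracked with zero error.
  • 2t: e_ss = 2/K_v with K_v=5/32 → 12.8.
  • 6t^2: a type-1 system cannot track it, e_ss → ∞.
The unbounded component dominates.

infinity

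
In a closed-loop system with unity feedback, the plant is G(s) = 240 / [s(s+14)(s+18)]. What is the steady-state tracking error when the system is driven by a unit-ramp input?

1.05

One free integrator in G(s): this is a type 1 system.
K_v = lim_{s→0} s·G(s) = 240 / (14·18) = 20/21.
e_ss = 1/K_v = 1/(20/21) = 1.05.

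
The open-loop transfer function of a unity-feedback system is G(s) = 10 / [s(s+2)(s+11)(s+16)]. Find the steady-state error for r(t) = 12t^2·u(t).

G(s) has one factor of s in the denominator, so the system is type 1.
K_a = lim_{s→0} s^2·G(s) = 0; the steady-state error to this parabolic input grows without bound.

infinity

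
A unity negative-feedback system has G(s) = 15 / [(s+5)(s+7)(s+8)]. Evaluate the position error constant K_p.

G(s) has no factors of s in the denominator, so the system is type 0.
K_p = lim_{s→0} G(s) = 15 / (5·7·8) = 3/56.

3/56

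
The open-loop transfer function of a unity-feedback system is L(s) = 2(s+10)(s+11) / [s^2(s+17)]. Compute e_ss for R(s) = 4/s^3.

Two free integrators in L(s): this is a type 2 system.
K_a = lim_{s→0} s^2·L(s) = 2·10·11 / (17) = 220/17.
r(t) = 2t^2 gives R(s) = 4/s^3.
e_ss = 4/K_a = 4/(220/17) = 17/55.

17/55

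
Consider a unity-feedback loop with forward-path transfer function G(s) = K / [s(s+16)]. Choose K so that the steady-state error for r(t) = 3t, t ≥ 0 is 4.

12

One free integrator in G(s): this is a type 1 system.
K_v = lim_{s→0} s·G(s) = K / (16) = 0.0625·K.
e_ss = 3/K_v = 4 ⇒ K_v = 0.75 ⇒ K = 0.75/0.0625 = 12.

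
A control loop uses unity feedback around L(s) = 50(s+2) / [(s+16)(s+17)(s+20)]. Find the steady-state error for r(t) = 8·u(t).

2176/277

No free integrators in L(s): this is a type 0 system.
K_p = lim_{s→0} L(s) = 50·2 / (16·17·20) = 5/272.
e_ss = 8/(1 + K_p) = 8/(277/272) = 2176/277.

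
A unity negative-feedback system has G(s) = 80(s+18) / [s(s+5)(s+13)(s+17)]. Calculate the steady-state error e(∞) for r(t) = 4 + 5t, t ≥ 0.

1105/288

System type = 1 (one pole at s=0). Treating each term separately:
  • 4: tracked with zero error.
  • 5t: e_ss = 5/K_v with K_v=288/221 → 1105/288.
Total e_ss = 1105/288.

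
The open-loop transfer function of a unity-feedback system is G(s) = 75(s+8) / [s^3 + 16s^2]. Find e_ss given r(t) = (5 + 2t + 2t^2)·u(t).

The denominator has no term below 16s^2 — 2 poles at s=0, type 2. Treating each term separately:
  • 5: tracked with zero error.
  • 2t: tracked with zero error.
  • 2t^2: e_ss = 4/K_a with K_a=37.5 → 8/75.
Total e_ss = 8/75.

8/75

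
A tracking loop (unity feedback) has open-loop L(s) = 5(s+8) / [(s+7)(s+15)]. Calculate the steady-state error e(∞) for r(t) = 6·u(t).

126/29

L(s) has no factors of s in the denominator, so the system is type 0.
K_p = lim_{s→0} L(s) = 5·8 / (7·15) = 8/21.
e_ss = 6/(1 + K_p) = 6/(29/21) = 126/29.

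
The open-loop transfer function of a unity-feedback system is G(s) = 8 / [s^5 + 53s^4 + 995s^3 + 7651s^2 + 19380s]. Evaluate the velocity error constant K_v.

Lowest-order denominator term is 19380s, so the open loop has 1 pole at the origin → type 1 system.
K_v = lim_{s→0} s·G(s) = 8 / 19380 = 2/4845.

2/4845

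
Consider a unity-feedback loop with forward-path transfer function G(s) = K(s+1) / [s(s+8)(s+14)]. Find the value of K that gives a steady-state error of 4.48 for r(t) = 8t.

200

The open loop has one pole at the origin → type 1 system.
K_v = lim_{s→0} s·G(s) = K·1 / (8·14) = (1/112)·K.
e_ss = 8/K_v = 4.48 ⇒ K_v = 25/14 ⇒ K = (25/14)/(1/112) = 200.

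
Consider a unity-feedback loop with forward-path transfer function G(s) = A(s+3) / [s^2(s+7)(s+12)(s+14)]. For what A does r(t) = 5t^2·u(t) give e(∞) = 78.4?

System type = 2 (two poles at s=0).
K_a = lim_{s→0} s^2·G(s) = A·3 / (7·12·14) = (1/392)·A.
e_ss = 10/K_a = 78.4 ⇒ K_a = 25/196 ⇒ A = (25/196)/(1/392) = 50.

50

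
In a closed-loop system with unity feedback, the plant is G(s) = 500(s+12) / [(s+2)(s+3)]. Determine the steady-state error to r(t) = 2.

2/1001

The open loop has no poles at the origin → type 0 system.
K_p = lim_{s→0} G(s) = 500·12 / (2·3) = 1000.
e_ss = 2/(1 + K_p) = 2/1001.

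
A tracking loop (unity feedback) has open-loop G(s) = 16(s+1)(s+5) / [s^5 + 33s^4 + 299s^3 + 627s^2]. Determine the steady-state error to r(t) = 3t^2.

47.025

The denominator has no term below 627s^2 — 2 poles at s=0, type 2.
K_a = lim_{s→0} s^2·G(s) = 16·1·5 / 627 = 80/627.
r(t) = 3t^2 gives R(s) = 6/s^3.
e_ss = 6/K_a = 6/(80/627) = 47.025.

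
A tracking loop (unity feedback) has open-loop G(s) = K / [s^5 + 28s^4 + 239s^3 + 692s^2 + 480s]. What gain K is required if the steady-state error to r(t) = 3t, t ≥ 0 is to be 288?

5

Factoring s from the denominator leaves a polynomial with constant term 480, so the system is type 1.
K_v = lim_{s→0} s·G(s) = K / 480 = (1/480)·K.
e_ss = 3/K_v = 288 ⇒ K_v = 1/96 ⇒ K = (1/96)/(1/480) = 5.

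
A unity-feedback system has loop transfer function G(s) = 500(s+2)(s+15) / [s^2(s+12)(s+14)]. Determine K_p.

infinity

K_p = lim_{s→0} G(s); with 2 poles at the origin the limit diverges, so K_p = ∞.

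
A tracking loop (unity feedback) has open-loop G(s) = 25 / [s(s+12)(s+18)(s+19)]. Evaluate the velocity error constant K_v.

25/4104

One free integrator in G(s): this is a type 1 system.
K_v = lim_{s→0} s·G(s) = 25 / (12·18·19) = 25/4104.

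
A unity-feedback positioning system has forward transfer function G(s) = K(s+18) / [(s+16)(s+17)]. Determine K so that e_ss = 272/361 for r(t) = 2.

25

No free integrators in G(s): this is a type 0 system.
K_p = lim_{s→0} G(s) = K·18 / (16·17) = (9/136)·K.
e_ss = 2/(1 + K_p) = 272/361 ⇒ 1 + (9/136)·K = 361/136 ⇒ K = 25.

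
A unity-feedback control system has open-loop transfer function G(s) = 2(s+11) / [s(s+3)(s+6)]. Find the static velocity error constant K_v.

11/9

System type = 1 (one pole at s=0).
K_v = lim_{s→0} s·G(s) = 2·11 / (3·6) = 11/9.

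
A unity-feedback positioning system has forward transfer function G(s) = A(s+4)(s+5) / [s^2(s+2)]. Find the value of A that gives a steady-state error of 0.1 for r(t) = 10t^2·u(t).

20

The open loop has two poles at the origin → type 2 system.
K_a = lim_{s→0} s^2·G(s) = A·4·5 / (2) = 10·A.
e_ss = 20/K_a = 0.1 ⇒ K_a = 200 ⇒ A = 200/10 = 20.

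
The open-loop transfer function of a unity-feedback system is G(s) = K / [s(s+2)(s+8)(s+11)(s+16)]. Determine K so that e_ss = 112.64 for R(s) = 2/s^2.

G(s) has one factor of s in the denominator, so the system is type 1.
K_v = lim_{s→0} s·G(s) = K / (2·8·11·16) = (1/2816)·K.
e_ss = 2/K_v = 112.64 ⇒ K_v = 25/1408 ⇒ K = (25/1408)/(1/2816) = 50.

50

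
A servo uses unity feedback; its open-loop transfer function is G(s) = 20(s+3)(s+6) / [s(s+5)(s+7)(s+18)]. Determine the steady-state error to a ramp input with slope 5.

The open loop has one pole at the origin → type 1 system.
K_v = lim_{s→0} s·G(s) = 20·3·6 / (5·7·18) = 4/7.
e_ss = 5/K_v = 5/(4/7) = 8.75.

8.75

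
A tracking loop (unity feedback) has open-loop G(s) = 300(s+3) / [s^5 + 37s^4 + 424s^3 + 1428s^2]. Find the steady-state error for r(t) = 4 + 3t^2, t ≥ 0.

Lowest-order denominator term is 1428s^2, so the open loop has 2 poles at the origin → type 2 system. By superposition:
  • 4: tracked with zero error.
  • 3t^2: e_ss = 6/K_a with K_a=75/119 → 9.52.
Total e_ss = 9.52.

9.52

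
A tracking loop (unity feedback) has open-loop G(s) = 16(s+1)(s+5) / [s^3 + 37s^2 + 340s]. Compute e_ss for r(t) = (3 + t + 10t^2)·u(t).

infinity

Lowest-order denominator term is 340s, so the open loop has 1 pole at the origin → type 1 system. Treating each term separately:
  • 3: tracked with zero error.
  • t: e_ss = 1/K_v with K_v=4/17 → 4.25.
  • 10t^2: a type-1 system cannot track it, e_ss → ∞.
The unbounded component dominates.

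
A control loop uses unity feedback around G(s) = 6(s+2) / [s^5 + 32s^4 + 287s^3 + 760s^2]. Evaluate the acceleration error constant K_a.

3/190

The denominator has no term below 760s^2 — 2 poles at s=0, type 2.
K_a = lim_{s→0} s^2·G(s) = 6·2 / 760 = 3/190.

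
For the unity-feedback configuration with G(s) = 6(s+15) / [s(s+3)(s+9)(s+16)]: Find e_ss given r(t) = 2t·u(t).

System type = 1 (one pole at s=0).
K_v = lim_{s→0} s·G(s) = 6·15 / (3·9·16) = 5/24.
e_ss = 2/K_v = 2/(5/24) = 9.6.

9.6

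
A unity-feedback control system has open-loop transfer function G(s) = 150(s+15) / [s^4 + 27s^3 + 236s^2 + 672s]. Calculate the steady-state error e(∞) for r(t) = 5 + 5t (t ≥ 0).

112/75

Lowest-order denominator term is 672s, so the open loop has 1 pole at the origin → type 1 system. Treating each term separately:
  • 5: tracked with zero error.
  • 5t: e_ss = 5/K_v with K_v=375/112 → 112/75.
Total e_ss = 112/75.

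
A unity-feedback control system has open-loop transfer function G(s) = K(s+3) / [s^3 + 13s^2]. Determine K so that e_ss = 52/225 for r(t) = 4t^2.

150

The denominator has no term below 13s^2 — 2 poles at s=0, type 2.
K_a = lim_{s→0} s^2·G(s) = K·3 / 13 = (3/13)·K.
e_ss = 8/K_a = 52/225 ⇒ K_a = 450/13 ⇒ K = (450/13)/(3/13) = 150.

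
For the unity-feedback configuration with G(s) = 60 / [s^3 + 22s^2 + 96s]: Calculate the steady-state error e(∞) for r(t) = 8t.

12.8

Lowest-order denominator term is 96s, so the open loop has 1 pole at the origin → type 1 system.
K_v = lim_{s→0} s·G(s) = 60 / 96 = 0.625.
e_ss = 8/K_v = 8/0.625 = 12.8.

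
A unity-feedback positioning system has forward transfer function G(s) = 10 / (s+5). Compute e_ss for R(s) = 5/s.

System type = 0 (no poles at s=0).
K_p = lim_{s→0} G(s) = 10 / (5) = 2.
e_ss = 5/(1 + K_p) = 5/3.

5/3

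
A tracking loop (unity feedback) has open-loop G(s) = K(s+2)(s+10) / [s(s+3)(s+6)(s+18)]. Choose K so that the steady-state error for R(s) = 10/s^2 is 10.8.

15

The open loop has one pole at the origin → type 1 system.
K_v = lim_{s→0} s·G(s) = K·2·10 / (3·6·18) = (5/81)·K.
e_ss = 10/K_v = 10.8 ⇒ K_v = 25/27 ⇒ K = (25/27)/(5/81) = 15.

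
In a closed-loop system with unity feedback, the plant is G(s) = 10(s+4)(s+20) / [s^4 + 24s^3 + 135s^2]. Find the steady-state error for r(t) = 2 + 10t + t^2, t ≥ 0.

The denominator has no term below 135s^2 — 2 poles at s=0, type 2. Treating each term separately:
  • 2: tracked with zero error.
  • 10t: tracked with zero error.
  • t^2: e_ss = 2/K_a with K_a=160/27 → 0.3375.
Total e_ss = 0.3375.

0.3375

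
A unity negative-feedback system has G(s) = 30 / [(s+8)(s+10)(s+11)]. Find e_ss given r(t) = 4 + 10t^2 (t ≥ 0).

infinity

No free integrators in G(s): this is a type 0 system. Treating each term separately:
  • 4: e_ss = 4/(1+K_p) with K_p=3/88 → 352/91.
  • 10t^2: a type-0 system cannot track it, e_ss → ∞.
The unbounded component dominates.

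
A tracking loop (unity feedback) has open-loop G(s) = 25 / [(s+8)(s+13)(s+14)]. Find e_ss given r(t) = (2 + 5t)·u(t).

infinity

System type = 0 (no poles at s=0). Treating each term separately:
  • 2: e_ss = 2/(1+K_p) with K_p=25/1456 → 2912/1481.
  • 5t: a type-0 system cannot track it, e_ss → ∞.
The unbounded component dominates.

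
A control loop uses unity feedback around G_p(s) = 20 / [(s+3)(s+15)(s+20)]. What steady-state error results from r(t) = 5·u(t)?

The open loop has no poles at the origin → type 0 system.
K_p = lim_{s→0} G_p(s) = 20 / (3·15·20) = 1/45.
e_ss = 5/(1 + K_p) = 5/(46/45) = 225/46.

225/46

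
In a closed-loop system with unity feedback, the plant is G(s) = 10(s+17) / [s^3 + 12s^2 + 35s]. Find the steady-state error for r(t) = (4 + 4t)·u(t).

Lowest-order denominator term is 35s, so the open loop has 1 pole at the origin → type 1 system. Taking each input component in turn:
  • 4: tracked with zero error.
  • 4t: e_ss = 4/K_v with K_v=34/7 → 14/17.
Total e_ss = 14/17.

14/17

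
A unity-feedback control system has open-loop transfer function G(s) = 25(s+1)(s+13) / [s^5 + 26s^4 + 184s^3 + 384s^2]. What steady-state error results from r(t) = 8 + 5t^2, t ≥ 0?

768/65

The denominator has no term below 384s^2 — 2 poles at s=0, type 2. Taking each input component in turn:
  • 8: tracked with zero error.
  • 5t^2: e_ss = 10/K_a with K_a=325/384 → 768/65.
Total e_ss = 768/65.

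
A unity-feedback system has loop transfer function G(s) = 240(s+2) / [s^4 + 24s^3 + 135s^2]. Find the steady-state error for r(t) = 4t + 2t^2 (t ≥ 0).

The denominator has no term below 135s^2 — 2 poles at s=0, type 2. By superposition:
  • 4t: tracked with zero error.
  • 2t^2: e_ss = 4/K_a with K_a=32/9 → 1.125.
Total e_ss = 1.125.

1.125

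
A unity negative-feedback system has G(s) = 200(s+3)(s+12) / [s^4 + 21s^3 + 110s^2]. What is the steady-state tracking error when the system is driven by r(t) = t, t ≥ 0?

0

Lowest-order denominator term is 110s^2, so the open loop has 2 poles at the origin → type 2 system.
K_v = ∞ for a type-2 system; e_ss to a ramp is zero.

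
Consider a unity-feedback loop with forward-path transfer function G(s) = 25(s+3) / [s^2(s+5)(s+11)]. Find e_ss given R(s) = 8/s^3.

88/15

The open loop has two poles at the origin → type 2 system.
K_a = lim_{s→0} s^2·G(s) = 25·3 / (5·11) = 15/11.
r(t) = 4t^2 gives R(s) = 8/s^3.
e_ss = 8/K_a = 8/(15/11) = 88/15.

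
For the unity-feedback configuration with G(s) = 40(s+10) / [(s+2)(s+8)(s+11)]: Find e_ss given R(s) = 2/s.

11/18

The open loop has no poles at the origin → type 0 system.
K_p = lim_{s→0} G(s) = 40·10 / (2·8·11) = 25/11.
e_ss = 2/(1 + K_p) = 2/(36/11) = 11/18.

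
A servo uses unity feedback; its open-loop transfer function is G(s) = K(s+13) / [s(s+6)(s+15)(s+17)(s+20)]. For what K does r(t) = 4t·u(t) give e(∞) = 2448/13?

G(s) has one factor of s in the denominator, so the system is type 1.
K_v = lim_{s→0} s·G(s) = K·13 / (6·15·17·20) = (13/30600)·K.
e_ss = 4/K_v = 2448/13 ⇒ K_v = 13/612 ⇒ K = (13/612)/(13/30600) = 50.

50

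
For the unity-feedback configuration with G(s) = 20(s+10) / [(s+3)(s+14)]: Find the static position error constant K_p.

System type = 0 (no poles at s=0).
K_p = lim_{s→0} G(s) = 20·10 / (3·14) = 100/21.

100/21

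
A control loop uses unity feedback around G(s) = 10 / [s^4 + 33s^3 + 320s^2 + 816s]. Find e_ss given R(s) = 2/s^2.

163.2

The denominator has no term below 816s — 1 pole at s=0, type 1.
K_v = lim_{s→0} s·G(s) = 10 / 816 = 5/408.
e_ss = 2/K_v = 2/(5/408) = 163.2.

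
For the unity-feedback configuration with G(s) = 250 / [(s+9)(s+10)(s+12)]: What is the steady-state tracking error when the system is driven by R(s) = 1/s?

No free integrators in G(s): this is a type 0 system.
K_p = lim_{s→0} G(s) = 250 / (9·10·12) = 25/108.
e_ss = 1/(1 + K_p) = 1/(133/108) = 108/133.

108/133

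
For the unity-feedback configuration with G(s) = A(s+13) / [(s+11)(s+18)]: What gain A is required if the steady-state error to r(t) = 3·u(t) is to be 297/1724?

G(s) has no factors of s in the denominator, so the system is type 0.
K_p = lim_{s→0} G(s) = A·13 / (11·18) = (13/198)·A.
e_ss = 3/(1 + K_p) = 297/1724 ⇒ 1 + (13/198)·A = 1724/99 ⇒ A = 250.

250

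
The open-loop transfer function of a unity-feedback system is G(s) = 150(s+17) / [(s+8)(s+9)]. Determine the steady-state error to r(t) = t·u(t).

The open loop has no poles at the origin → type 0 system.
K_v = lim_{s→0} s·G(s) = 0; the steady-state error to this ramp input grows without bound.

infinity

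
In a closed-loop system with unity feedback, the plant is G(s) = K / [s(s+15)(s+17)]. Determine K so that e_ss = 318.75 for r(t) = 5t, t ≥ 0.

4

System type = 1 (one pole at s=0).
K_v = lim_{s→0} s·G(s) = K / (15·17) = (1/255)·K.
e_ss = 5/K_v = 318.75 ⇒ K_v = 4/255 ⇒ K = (4/255)/(1/255) = 4.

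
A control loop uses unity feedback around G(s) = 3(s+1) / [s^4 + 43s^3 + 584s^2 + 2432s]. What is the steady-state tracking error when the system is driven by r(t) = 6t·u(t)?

The denominator has no term below 2432s — 1 pole at s=0, type 1.
K_v = lim_{s→0} s·G(s) = 3·1 / 2432 = 3/2432.
e_ss = 6/K_v = 6/(3/2432) = 4864.

4864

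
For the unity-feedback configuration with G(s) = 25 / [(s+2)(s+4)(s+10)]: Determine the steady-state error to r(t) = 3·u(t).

G(s) has no factors of s in the denominator, so the system is type 0.
K_p = lim_{s→0} G(s) = 25 / (2·4·10) = 0.3125.
e_ss = 3/(1 + K_p) = 3/1.3125 = 16/7.

16/7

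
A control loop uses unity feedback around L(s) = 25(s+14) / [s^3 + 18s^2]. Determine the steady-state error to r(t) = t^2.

18/175

Lowest-order denominator term is 18s^2, so the open loop has 2 poles at the origin → type 2 system.
K_a = lim_{s→0} s^2·L(s) = 25·14 / 18 = 175/9.
r(t) = t^2 gives R(s) = 2/s^3.
e_ss = 2/K_a = 2/(175/9) = 18/175.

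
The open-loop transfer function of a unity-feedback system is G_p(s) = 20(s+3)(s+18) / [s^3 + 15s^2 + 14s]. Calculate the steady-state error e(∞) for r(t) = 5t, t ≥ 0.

7/108

Lowest-order denominator term is 14s, so the open loop has 1 pole at the origin → type 1 system.
K_v = lim_{s→0} s·G_p(s) = 20·3·18 / 14 = 540/7.
e_ss = 5/K_v = 5/(540/7) = 7/108.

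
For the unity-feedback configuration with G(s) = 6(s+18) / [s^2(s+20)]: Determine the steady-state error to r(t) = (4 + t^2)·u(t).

System type = 2 (two poles at s=0). Treating each term separately:
  • 4: tracked with zero error.
  • t^2: e_ss = 2/K_a with K_a=5.4 → 10/27.
Total e_ss = 10/27.

10/27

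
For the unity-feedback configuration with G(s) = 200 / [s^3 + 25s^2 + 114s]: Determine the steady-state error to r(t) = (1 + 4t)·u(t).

2.28

Lowest-order denominator term is 114s, so the open loop has 1 pole at the origin → type 1 system. By superposition:
  • 1: tracked with zero error.
  • 4t: e_ss = 4/K_v with K_v=100/57 → 2.28.
Total e_ss = 2.28.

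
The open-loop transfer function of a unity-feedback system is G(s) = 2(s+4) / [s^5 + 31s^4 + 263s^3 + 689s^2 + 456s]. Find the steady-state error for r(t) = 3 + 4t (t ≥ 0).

Lowest-order denominator term is 456s, so the open loop has 1 pole at the origin → type 1 system. By superposition:
  • 3: tracked with zero error.
  • 4t: e_ss = 4/K_v with K_v=1/57 → 228.
Total e_ss = 228.

228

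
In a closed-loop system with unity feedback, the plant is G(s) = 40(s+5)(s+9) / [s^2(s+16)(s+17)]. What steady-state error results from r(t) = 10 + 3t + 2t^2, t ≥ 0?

The open loop has two poles at the origin → type 2 system. Treating each term separately:
  • 10: tracked with zero error.
  • 3t: tracked with zero error.
  • 2t^2: e_ss = 4/K_a with K_a=225/34 → 136/225.
Total e_ss = 136/225.

136/225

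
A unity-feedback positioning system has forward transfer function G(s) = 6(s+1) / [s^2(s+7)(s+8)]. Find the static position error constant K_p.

infinity

K_p = lim_{s→0} G(s); with 2 poles at the origin the limit diverges, so K_p = ∞.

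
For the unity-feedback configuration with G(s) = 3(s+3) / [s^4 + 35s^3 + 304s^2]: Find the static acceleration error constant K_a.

9/304

The denominator has no term below 304s^2 — 2 poles at s=0, type 2.
K_a = lim_{s→0} s^2·G(s) = 3·3 / 304 = 9/304.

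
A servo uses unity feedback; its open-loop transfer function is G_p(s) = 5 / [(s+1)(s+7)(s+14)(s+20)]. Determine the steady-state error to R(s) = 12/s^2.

infinity

The open loop has no poles at the origin → type 0 system.
For a type-0 system K_v = 0, so e_ss to a ramp input is unbounded.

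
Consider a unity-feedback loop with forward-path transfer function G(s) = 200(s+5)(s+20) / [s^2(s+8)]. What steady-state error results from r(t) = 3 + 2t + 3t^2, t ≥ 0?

Two free integrators in G(s): this is a type 2 system. Taking each input component in turn:
  • 3: tracked with zero error.
  • 2t: tracked with zero error.
  • 3t^2: e_ss = 6/K_a with K_a=2500 → 0.0024.
Total e_ss = 0.0024.

0.0024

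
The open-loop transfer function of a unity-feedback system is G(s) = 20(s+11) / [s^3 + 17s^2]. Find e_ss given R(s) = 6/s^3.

Factoring s^2 from the denominator leaves a polynomial with constant term 17, so the system is type 2.
K_a = lim_{s→0} s^2·G(s) = 20·11 / 17 = 220/17.
r(t) = 3t^2 gives R(s) = 6/s^3.
e_ss = 6/K_a = 6/(220/17) = 51/110.

51/110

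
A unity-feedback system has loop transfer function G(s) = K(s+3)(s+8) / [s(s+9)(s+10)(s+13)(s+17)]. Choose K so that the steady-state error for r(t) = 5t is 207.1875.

One free integrator in G(s): this is a type 1 system.
K_v = lim_{s→0} s·G(s) = K·3·8 / (9·10·13·17) = (4/3315)·K.
e_ss = 5/K_v = 207.1875 ⇒ K_v = 16/663 ⇒ K = (16/663)/(4/3315) = 20.

20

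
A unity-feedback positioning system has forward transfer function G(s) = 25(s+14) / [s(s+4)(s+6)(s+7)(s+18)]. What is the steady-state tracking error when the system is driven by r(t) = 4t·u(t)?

34.56

One free integrator in G(s): this is a type 1 system.
K_v = lim_{s→0} s·G(s) = 25·14 / (4·6·7·18) = 25/216.
e_ss = 4/K_v = 4/(25/216) = 34.56.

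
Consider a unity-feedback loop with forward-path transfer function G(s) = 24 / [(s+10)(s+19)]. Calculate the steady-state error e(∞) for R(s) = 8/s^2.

System type = 0 (no poles at s=0).
K_v = lim_{s→0} s·G(s) = 0; the steady-state error to this ramp input grows without bound.

infinity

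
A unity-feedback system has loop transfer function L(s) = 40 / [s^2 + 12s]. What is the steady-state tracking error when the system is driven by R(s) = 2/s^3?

The denominator has no term below 12s — 1 pole at s=0, type 1.
For a type-1 system K_a = 0, so e_ss to a parabolic input is unbounded.

infinity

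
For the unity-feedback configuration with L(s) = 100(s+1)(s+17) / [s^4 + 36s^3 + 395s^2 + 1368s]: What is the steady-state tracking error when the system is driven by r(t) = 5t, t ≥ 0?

Factoring s from the denominator leaves a polynomial with constant term 1368, so the system is type 1.
K_v = lim_{s→0} s·L(s) = 100·1·17 / 1368 = 425/342.
e_ss = 5/K_v = 5/(425/342) = 342/85.

342/85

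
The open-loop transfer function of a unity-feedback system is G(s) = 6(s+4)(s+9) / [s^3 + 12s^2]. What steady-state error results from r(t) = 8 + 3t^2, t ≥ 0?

1/3

The denominator has no term below 12s^2 — 2 poles at s=0, type 2. Taking each input component in turn:
  • 8: tracked with zero error.
  • 3t^2: e_ss = 6/K_a with K_a=18 → 1/3.
Total e_ss = 1/3.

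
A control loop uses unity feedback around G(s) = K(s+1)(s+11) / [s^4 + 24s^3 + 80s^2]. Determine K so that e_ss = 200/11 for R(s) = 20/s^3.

Factoring s^2 from the denominator leaves a polynomial with constant term 80, so the system is type 2.
K_a = lim_{s→0} s^2·G(s) = K·1·11 / 80 = 0.1375·K.
e_ss = 20/K_a = 200/11 ⇒ K_a = 1.1 ⇒ K = 1.1/0.1375 = 8.

8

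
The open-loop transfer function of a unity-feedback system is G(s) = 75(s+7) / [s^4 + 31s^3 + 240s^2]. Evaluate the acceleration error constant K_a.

Lowest-order denominator term is 240s^2, so the open loop has 2 poles at the origin → type 2 system.
K_a = lim_{s→0} s^2·G(s) = 75·7 / 240 = 2.1875.

2.1875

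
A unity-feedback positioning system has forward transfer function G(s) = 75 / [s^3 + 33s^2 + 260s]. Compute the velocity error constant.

15/52

Lowest-order denominator term is 260s, so the open loop has 1 pole at the origin → type 1 system.
K_v = lim_{s→0} s·G(s) = 75 / 260 = 15/52.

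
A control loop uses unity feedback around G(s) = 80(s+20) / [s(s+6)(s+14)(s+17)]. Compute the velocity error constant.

G(s) has one factor of s in the denominator, so the system is type 1.
K_v = lim_{s→0} s·G(s) = 80·20 / (6·14·17) = 400/357.

400/357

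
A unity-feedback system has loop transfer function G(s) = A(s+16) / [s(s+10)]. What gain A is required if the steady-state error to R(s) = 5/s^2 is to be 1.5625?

2

One free integrator in G(s): this is a type 1 system.
K_v = lim_{s→0} s·G(s) = A·16 / (10) = 1.6·A.
e_ss = 5/K_v = 1.5625 ⇒ K_v = 3.2 ⇒ A = 3.2/1.6 = 2.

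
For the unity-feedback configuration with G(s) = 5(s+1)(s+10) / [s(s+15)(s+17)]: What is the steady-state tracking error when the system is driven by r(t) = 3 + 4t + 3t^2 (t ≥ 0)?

The open loop has one pole at the origin → type 1 system. Treating each term separately:
  • 3: tracked with zero error.
  • 4t: e_ss = 4/K_v with K_v=10/51 → 20.4.
  • 3t^2: a type-1 system cannot track it, e_ss → ∞.
The unbounded component dominates.

infinity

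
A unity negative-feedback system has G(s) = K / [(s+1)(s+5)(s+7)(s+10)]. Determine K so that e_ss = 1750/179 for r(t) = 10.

System type = 0 (no poles at s=0).
K_p = lim_{s→0} G(s) = K / (1·5·7·10) = (1/350)·K.
e_ss = 10/(1 + K_p) = 1750/179 ⇒ 1 + (1/350)·K = 179/175 ⇒ K = 8.

8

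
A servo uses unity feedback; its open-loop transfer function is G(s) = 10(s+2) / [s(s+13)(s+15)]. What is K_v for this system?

The open loop has one pole at the origin → type 1 system.
K_v = lim_{s→0} s·G(s) = 10·2 / (13·15) = 4/39.

4/39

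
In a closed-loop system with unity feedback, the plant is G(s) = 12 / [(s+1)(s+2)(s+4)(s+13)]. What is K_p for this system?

System type = 0 (no poles at s=0).
K_p = lim_{s→0} G(s) = 12 / (1·2·4·13) = 3/26.

3/26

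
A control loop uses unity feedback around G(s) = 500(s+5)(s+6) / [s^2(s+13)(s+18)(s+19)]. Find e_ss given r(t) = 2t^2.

System type = 2 (two poles at s=0).
K_a = lim_{s→0} s^2·G(s) = 500·5·6 / (13·18·19) = 2500/741.
r(t) = 2t^2 gives R(s) = 4/s^3.
e_ss = 4/K_a = 4/(2500/741) = 1.1856.

1.1856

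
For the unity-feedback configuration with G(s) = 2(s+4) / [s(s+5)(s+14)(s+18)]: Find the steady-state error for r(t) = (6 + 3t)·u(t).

One free integrator in G(s): this is a type 1 system. Treating each term separately:
  • 6: tracked with zero error.
  • 3t: e_ss = 3/K_v with K_v=2/315 → 472.5.
Total e_ss = 472.5.

472.5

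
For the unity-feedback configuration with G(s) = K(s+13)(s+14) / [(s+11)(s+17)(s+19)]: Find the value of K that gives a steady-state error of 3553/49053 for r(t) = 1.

250

G(s) has no factors of s in the denominator, so the system is type 0.
K_p = lim_{s→0} G(s) = K·13·14 / (11·17·19) = (182/3553)·K.
e_ss = 1/(1 + K_p) = 3553/49053 ⇒ 1 + (182/3553)·K = 49053/3553 ⇒ K = 250.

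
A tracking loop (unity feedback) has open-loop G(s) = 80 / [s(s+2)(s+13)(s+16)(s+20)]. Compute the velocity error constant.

The open loop has one pole at the origin → type 1 system.
K_v = lim_{s→0} s·G(s) = 80 / (2·13·16·20) = 1/104.

1/104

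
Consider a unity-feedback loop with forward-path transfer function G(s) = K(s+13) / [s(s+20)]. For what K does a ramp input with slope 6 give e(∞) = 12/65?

50

The open loop has one pole at the origin → type 1 system.
K_v = lim_{s→0} s·G(s) = K·13 / (20) = 0.65·K.
e_ss = 6/K_v = 12/65 ⇒ K_v = 32.5 ⇒ K = 32.5/0.65 = 50.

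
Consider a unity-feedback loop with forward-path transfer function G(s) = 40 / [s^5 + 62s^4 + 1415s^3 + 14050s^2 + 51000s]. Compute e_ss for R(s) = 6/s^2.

Factoring s from the denominator leaves a polynomial with constant term 51000, so the system is type 1.
K_v = lim_{s→0} s·G(s) = 40 / 51000 = 1/1275.
e_ss = 6/K_v = 6/(1/1275) = 7650.

7650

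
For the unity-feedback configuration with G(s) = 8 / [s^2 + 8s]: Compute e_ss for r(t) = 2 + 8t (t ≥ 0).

8

The denominator has no term below 8s — 1 pole at s=0, type 1. Taking each input component in turn:
  • 2: tracked with zero error.
  • 8t: e_ss = 8/K_v with K_v=1 → 8.
Total e_ss = 8.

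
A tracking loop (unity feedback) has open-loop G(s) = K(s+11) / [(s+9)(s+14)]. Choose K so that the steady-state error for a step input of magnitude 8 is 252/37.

The open loop has no poles at the origin → type 0 system.
K_p = lim_{s→0} G(s) = K·11 / (9·14) = (11/126)·K.
e_ss = 8/(1 + K_p) = 252/37 ⇒ 1 + (11/126)·K = 74/63 ⇒ K = 2.

2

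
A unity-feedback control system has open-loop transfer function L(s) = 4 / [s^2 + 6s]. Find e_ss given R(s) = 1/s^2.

1.5

The denominator has no term below 6s — 1 pole at s=0, type 1.
K_v = lim_{s→0} s·L(s) = 4 / 6 = 2/3.
e_ss = 1/K_v = 1/(2/3) = 1.5.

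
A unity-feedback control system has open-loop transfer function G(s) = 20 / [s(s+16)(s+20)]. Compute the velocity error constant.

System type = 1 (one pole at s=0).
K_v = lim_{s→0} s·G(s) = 20 / (16·20) = 0.0625.

0.0625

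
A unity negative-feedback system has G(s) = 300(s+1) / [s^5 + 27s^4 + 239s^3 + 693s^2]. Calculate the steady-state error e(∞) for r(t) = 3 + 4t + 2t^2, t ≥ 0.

The denominator has no term below 693s^2 — 2 poles at s=0, type 2. By superposition:
  • 3: tracked with zero error.
  • 4t: tracked with zero error.
  • 2t^2: e_ss = 4/K_a with K_a=100/231 → 9.24.
Total e_ss = 9.24.

9.24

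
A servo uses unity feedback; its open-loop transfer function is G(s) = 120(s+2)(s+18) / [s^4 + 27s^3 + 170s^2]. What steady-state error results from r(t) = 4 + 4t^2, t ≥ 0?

Lowest-order denominator term is 170s^2, so the open loop has 2 poles at the origin → type 2 system. By superposition:
  • 4: tracked with zero error.
  • 4t^2: e_ss = 8/K_a with K_a=432/17 → 17/54.
Total e_ss = 17/54.

17/54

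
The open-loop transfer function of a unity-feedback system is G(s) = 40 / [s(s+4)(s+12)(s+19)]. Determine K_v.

G(s) has one factor of s in the denominator, so the system is type 1.
K_v = lim_{s→0} s·G(s) = 40 / (4·12·19) = 5/114.

5/114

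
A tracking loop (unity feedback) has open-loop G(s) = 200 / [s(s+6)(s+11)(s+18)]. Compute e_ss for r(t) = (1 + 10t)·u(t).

59.4

G(s) has one factor of s in the denominator, so the system is type 1. Treating each term separately:
  • 1: tracked with zero error.
  • 10t: e_ss = 10/K_v with K_v=50/297 → 59.4.
Total e_ss = 59.4.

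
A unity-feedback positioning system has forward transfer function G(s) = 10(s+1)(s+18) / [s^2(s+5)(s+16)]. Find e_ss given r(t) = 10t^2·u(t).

The open loop has two poles at the origin → type 2 system.
K_a = lim_{s→0} s^2·G(s) = 10·1·18 / (5·16) = 2.25.
r(t) = 10t^2 gives R(s) = 20/s^3.
e_ss = 20/K_a = 20/2.25 = 80/9.

80/9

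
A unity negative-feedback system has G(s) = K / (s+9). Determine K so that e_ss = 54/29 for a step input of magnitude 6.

No free integrators in G(s): this is a type 0 system.
K_p = lim_{s→0} G(s) = K / (9) = (1/9)·K.
e_ss = 6/(1 + K_p) = 54/29 ⇒ 1 + (1/9)·K = 29/9 ⇒ K = 20.

20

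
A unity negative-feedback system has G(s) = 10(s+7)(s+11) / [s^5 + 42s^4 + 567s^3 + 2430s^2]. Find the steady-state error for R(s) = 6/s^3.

1458/77

Factoring s^2 from the denominator leaves a polynomial with constant term 2430, so the system is type 2.
K_a = lim_{s→0} s^2·G(s) = 10·7·11 / 2430 = 77/243.
r(t) = 3t^2 gives R(s) = 6/s^3.
e_ss = 6/K_a = 6/(77/243) = 1458/77.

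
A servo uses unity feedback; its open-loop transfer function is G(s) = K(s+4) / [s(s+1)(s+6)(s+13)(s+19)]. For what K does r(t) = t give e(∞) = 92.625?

One free integrator in G(s): this is a type 1 system.
K_v = lim_{s→0} s·G(s) = K·4 / (1·6·13·19) = (2/741)·K.
e_ss = 1/K_v = 92.625 ⇒ K_v = 8/741 ⇒ K = (8/741)/(2/741) = 4.

4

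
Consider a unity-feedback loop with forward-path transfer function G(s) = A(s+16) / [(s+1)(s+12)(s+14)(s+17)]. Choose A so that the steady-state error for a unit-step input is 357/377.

10

No free integrators in G(s): this is a type 0 system.
K_p = lim_{s→0} G(s) = A·16 / (1·12·14·17) = (2/357)·A.
e_ss = 1/(1 + K_p) = 357/377 ⇒ 1 + (2/357)·A = 377/357 ⇒ A = 10.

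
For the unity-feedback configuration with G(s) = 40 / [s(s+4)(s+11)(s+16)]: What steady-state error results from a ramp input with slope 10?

G(s) has one factor of s in the denominator, so the system is type 1.
K_v = lim_{s→0} s·G(s) = 40 / (4·11·16) = 5/88.
e_ss = 10/K_v = 10/(5/88) = 176.

176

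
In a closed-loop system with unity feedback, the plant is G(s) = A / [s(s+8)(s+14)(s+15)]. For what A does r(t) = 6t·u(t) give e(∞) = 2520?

The open loop has one pole at the origin → type 1 system.
K_v = lim_{s→0} s·G(s) = A / (8·14·15) = (1/1680)·A.
e_ss = 6/K_v = 2520 ⇒ K_v = 1/420 ⇒ A = (1/420)/(1/1680) = 4.

4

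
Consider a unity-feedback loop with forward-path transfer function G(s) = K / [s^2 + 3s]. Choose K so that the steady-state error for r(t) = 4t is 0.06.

200

The denominator has no term below 3s — 1 pole at s=0, type 1.
K_v = lim_{s→0} s·G(s) = K / 3 = (1/3)·K.
e_ss = 4/K_v = 0.06 ⇒ K_v = 200/3 ⇒ K = (200/3)/(1/3) = 200.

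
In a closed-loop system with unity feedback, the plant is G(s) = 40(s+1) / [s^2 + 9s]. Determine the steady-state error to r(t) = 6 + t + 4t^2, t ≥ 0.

infinity

Factoring s from the denominator leaves a polynomial with constant term 9, so the system is type 1. Taking each input component in turn:
  • 6: tracked with zero error.
  • t: e_ss = 1/K_v with K_v=40/9 → 0.225.
  • 4t^2: a type-1 system cannot track it, e_ss → ∞.
The unbounded component dominates.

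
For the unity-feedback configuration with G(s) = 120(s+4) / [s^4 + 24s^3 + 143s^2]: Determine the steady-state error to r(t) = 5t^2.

The denominator has no term below 143s^2 — 2 poles at s=0, type 2.
K_a = lim_{s→0} s^2·G(s) = 120·4 / 143 = 480/143.
r(t) = 5t^2 gives R(s) = 10/s^3.
e_ss = 10/K_a = 10/(480/143) = 143/48.

143/48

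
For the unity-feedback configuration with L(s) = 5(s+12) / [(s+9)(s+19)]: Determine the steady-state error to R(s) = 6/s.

System type = 0 (no poles at s=0).
K_p = lim_{s→0} L(s) = 5·12 / (9·19) = 20/57.
e_ss = 6/(1 + K_p) = 6/(77/57) = 342/77.

342/77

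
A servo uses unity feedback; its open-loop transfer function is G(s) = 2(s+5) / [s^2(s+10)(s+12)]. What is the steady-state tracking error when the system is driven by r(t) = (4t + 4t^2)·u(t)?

96

System type = 2 (two poles at s=0). Treating each term separately:
  • 4t: tracked with zero error.
  • 4t^2: e_ss = 8/K_a with K_a=1/12 → 96.
Total e_ss = 96.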